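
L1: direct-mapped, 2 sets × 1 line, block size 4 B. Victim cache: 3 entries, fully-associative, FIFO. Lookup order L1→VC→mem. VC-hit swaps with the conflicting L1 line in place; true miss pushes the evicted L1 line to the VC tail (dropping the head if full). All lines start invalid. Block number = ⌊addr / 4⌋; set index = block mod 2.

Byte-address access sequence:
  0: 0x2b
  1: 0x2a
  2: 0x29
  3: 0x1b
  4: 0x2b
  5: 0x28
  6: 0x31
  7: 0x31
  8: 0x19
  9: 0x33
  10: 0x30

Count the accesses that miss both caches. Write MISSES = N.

  [0] addr=0x2b blk=10 s=0: MISS | VC []
  [1] addr=0x2a blk=10 s=0: L1-HIT | VC []
  [2] addr=0x29 blk=10 s=0: L1-HIT | VC []
  [3] addr=0x1b blk=6 s=0: MISS | VC [10]
  [4] addr=0x2b blk=10 s=0: VC-HIT | VC [6]
  [5] addr=0x28 blk=10 s=0: L1-HIT | VC [6]
  [6] addr=0x31 blk=12 s=0: MISS | VC [6, 10]
  [7] addr=0x31 blk=12 s=0: L1-HIT | VC [6, 10]
  [8] addr=0x19 blk=6 s=0: VC-HIT | VC [12, 10]
  [9] addr=0x33 blk=12 s=0: VC-HIT | VC [6, 10]
  [10] addr=0x30 blk=12 s=0: L1-HIT | VC [6, 10]

MISSES = 3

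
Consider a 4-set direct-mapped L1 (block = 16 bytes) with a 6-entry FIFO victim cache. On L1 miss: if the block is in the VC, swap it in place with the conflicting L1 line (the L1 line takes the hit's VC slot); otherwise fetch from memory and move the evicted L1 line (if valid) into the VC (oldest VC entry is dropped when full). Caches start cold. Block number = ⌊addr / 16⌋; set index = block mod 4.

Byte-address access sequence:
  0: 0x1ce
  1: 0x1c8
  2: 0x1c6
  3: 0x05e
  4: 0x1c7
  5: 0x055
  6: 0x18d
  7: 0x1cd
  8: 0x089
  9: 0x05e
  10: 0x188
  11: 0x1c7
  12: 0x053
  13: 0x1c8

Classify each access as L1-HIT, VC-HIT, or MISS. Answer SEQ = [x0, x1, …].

SEQ = [MISS, L1-HIT, L1-HIT, MISS, L1-HIT, L1-HIT, MISS, VC-HIT, MISS, L1-HIT, VC-HIT, VC-HIT, L1-HIT, L1-HIT]

0: 0x1ce (blk 28, set 0) → MISS  vc=[]
1: 0x1c8 (blk 28, set 0) → L1-HIT  vc=[]
2: 0x1c6 (blk 28, set 0) → L1-HIT  vc=[]
3: 0x5e (blk 5, set 1) → MISS  vc=[]
4: 0x1c7 (blk 28, set 0) → L1-HIT  vc=[]
5: 0x55 (blk 5, set 1) → L1-HIT  vc=[]
6: 0x18d (blk 24, set 0) → MISS  vc=[28]
7: 0x1cd (blk 28, set 0) → VC-HIT  vc=[24]
8: 0x89 (blk 8, set 0) → MISS  vc=[24, 28]
9: 0x5e (blk 5, set 1) → L1-HIT  vc=[24, 28]
10: 0x188 (blk 24, set 0) → VC-HIT  vc=[8, 28]
11: 0x1c7 (blk 28, set 0) → VC-HIT  vc=[8, 24]
12: 0x53 (blk 5, set 1) → L1-HIT  vc=[8, 24]
13: 0x1c8 (blk 28, set 0) → L1-HIT  vc=[8, 24]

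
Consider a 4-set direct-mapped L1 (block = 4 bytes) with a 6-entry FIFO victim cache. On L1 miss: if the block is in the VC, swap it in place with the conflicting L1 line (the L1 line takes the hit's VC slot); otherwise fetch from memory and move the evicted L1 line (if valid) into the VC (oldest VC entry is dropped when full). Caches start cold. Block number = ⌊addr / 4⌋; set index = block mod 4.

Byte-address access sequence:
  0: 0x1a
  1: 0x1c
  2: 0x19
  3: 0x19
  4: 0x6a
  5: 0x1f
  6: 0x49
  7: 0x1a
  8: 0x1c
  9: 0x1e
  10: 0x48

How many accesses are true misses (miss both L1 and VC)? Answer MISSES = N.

#0 0x1a→b6/s2 MISS; vc=[]
#1 0x1c→b7/s3 MISS; vc=[]
#2 0x19→b6/s2 L1-HIT; vc=[]
#3 0x19→b6/s2 L1-HIT; vc=[]
#4 0x6a→b26/s2 MISS; vc=[6]
#5 0x1f→b7/s3 L1-HIT; vc=[6]
#6 0x49→b18/s2 MISS; vc=[6,26]
#7 0x1a→b6/s2 VC-HIT; vc=[18,26]
#8 0x1c→b7/s3 L1-HIT; vc=[18,26]
#9 0x1e→b7/s3 L1-HIT; vc=[18,26]
#10 0x48→b18/s2 VC-HIT; vc=[6,26]

MISSES = 4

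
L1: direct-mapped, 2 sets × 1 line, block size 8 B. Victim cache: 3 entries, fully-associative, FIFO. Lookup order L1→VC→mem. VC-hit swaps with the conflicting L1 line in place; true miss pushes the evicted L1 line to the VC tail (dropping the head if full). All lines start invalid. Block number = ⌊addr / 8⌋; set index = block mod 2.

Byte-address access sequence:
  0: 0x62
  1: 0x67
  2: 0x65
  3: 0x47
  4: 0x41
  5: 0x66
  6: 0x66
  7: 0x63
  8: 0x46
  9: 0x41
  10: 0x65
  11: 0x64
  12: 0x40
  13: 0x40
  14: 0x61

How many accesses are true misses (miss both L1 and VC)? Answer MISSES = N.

MISSES = 2

#0 0x62→b12/s0 MISS; vc=[]
#1 0x67→b12/s0 L1-HIT; vc=[]
#2 0x65→b12/s0 L1-HIT; vc=[]
#3 0x47→b8/s0 MISS; vc=[12]
#4 0x41→b8/s0 L1-HIT; vc=[12]
#5 0x66→b12/s0 VC-HIT; vc=[8]
#6 0x66→b12/s0 L1-HIT; vc=[8]
#7 0x63→b12/s0 L1-HIT; vc=[8]
#8 0x46→b8/s0 VC-HIT; vc=[12]
#9 0x41→b8/s0 L1-HIT; vc=[12]
#10 0x65→b12/s0 VC-HIT; vc=[8]
#11 0x64→b12/s0 L1-HIT; vc=[8]
#12 0x40→b8/s0 VC-HIT; vc=[12]
#13 0x40→b8/s0 L1-HIT; vc=[12]
#14 0x61→b12/s0 VC-HIT; vc=[8]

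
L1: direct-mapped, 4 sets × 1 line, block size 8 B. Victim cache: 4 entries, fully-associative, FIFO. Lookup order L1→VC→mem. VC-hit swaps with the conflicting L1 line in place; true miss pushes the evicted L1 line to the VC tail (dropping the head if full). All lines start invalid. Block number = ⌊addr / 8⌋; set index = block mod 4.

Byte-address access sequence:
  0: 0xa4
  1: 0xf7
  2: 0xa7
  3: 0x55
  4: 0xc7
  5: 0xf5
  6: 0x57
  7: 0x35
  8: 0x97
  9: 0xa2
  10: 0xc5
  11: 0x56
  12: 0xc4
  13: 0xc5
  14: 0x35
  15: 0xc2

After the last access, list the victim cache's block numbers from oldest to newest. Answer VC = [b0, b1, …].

VC = [30, 20, 18, 10]

#0 0xa4→b20/s0 MISS; vc=[]
#1 0xf7→b30/s2 MISS; vc=[]
#2 0xa7→b20/s0 L1-HIT; vc=[]
#3 0x55→b10/s2 MISS; vc=[30]
#4 0xc7→b24/s0 MISS; vc=[30,20]
#5 0xf5→b30/s2 VC-HIT; vc=[10,20]
#6 0x57→b10/s2 VC-HIT; vc=[30,20]
#7 0x35→b6/s2 MISS; vc=[30,20,10]
#8 0x97→b18/s2 MISS; vc=[30,20,10,6]
#9 0xa2→b20/s0 VC-HIT; vc=[30,24,10,6]
#10 0xc5→b24/s0 VC-HIT; vc=[30,20,10,6]
#11 0x56→b10/s2 VC-HIT; vc=[30,20,18,6]
#12 0xc4→b24/s0 L1-HIT; vc=[30,20,18,6]
#13 0xc5→b24/s0 L1-HIT; vc=[30,20,18,6]
#14 0x35→b6/s2 VC-HIT; vc=[30,20,18,10]
#15 0xc2→b24/s0 L1-HIT; vc=[30,20,18,10]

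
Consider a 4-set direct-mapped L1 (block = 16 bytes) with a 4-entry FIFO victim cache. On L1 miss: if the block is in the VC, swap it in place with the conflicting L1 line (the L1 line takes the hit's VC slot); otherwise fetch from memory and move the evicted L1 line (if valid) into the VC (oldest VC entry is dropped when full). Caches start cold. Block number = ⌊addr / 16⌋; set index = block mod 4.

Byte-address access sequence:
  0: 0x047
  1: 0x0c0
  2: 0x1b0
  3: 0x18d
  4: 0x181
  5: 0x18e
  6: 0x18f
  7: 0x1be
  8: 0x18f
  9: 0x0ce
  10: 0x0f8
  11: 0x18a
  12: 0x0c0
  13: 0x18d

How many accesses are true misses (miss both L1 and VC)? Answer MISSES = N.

MISSES = 5

0: 0x47 (blk 4, set 0) → MISS  vc=[]
1: 0xc0 (blk 12, set 0) → MISS  vc=[4]
2: 0x1b0 (blk 27, set 3) → MISS  vc=[4]
3: 0x18d (blk 24, set 0) → MISS  vc=[4, 12]
4: 0x181 (blk 24, set 0) → L1-HIT  vc=[4, 12]
5: 0x18e (blk 24, set 0) → L1-HIT  vc=[4, 12]
6: 0x18f (blk 24, set 0) → L1-HIT  vc=[4, 12]
7: 0x1be (blk 27, set 3) → L1-HIT  vc=[4, 12]
8: 0x18f (blk 24, set 0) → L1-HIT  vc=[4, 12]
9: 0xce (blk 12, set 0) → VC-HIT  vc=[4, 24]
10: 0xf8 (blk 15, set 3) → MISS  vc=[4, 24, 27]
11: 0x18a (blk 24, set 0) → VC-HIT  vc=[4, 12, 27]
12: 0xc0 (blk 12, set 0) → VC-HIT  vc=[4, 24, 27]
13: 0x18d (blk 24, set 0) → VC-HIT  vc=[4, 12, 27]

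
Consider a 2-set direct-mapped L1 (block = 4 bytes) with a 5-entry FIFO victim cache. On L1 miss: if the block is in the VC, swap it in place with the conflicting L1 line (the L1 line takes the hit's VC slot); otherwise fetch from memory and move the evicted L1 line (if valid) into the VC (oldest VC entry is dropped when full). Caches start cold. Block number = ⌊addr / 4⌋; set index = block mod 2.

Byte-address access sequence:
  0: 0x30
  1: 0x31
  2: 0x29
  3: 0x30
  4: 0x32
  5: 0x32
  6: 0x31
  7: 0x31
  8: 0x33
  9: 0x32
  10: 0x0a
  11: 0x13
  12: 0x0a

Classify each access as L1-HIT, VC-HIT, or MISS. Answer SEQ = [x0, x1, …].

SEQ = [MISS, L1-HIT, MISS, VC-HIT, L1-HIT, L1-HIT, L1-HIT, L1-HIT, L1-HIT, L1-HIT, MISS, MISS, VC-HIT]

0: 0x30 (blk 12, set 0) → MISS  vc=[]
1: 0x31 (blk 12, set 0) → L1-HIT  vc=[]
2: 0x29 (blk 10, set 0) → MISS  vc=[12]
3: 0x30 (blk 12, set 0) → VC-HIT  vc=[10]
4: 0x32 (blk 12, set 0) → L1-HIT  vc=[10]
5: 0x32 (blk 12, set 0) → L1-HIT  vc=[10]
6: 0x31 (blk 12, set 0) → L1-HIT  vc=[10]
7: 0x31 (blk 12, set 0) → L1-HIT  vc=[10]
8: 0x33 (blk 12, set 0) → L1-HIT  vc=[10]
9: 0x32 (blk 12, set 0) → L1-HIT  vc=[10]
10: 0xa (blk 2, set 0) → MISS  vc=[10, 12]
11: 0x13 (blk 4, set 0) → MISS  vc=[10, 12, 2]
12: 0xa (blk 2, set 0) → VC-HIT  vc=[10, 12, 4]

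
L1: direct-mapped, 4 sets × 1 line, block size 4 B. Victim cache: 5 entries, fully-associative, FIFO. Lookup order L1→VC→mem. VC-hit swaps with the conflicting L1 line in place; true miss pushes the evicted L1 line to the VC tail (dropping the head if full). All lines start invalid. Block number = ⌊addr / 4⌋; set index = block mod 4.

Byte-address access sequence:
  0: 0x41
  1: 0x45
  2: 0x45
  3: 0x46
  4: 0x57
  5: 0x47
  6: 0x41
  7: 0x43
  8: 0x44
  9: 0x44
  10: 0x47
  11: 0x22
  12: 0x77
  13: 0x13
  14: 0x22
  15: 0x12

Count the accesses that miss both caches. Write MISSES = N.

MISSES = 6

0: 0x41 (blk 16, set 0) → MISS  vc=[]
1: 0x45 (blk 17, set 1) → MISS  vc=[]
2: 0x45 (blk 17, set 1) → L1-HIT  vc=[]
3: 0x46 (blk 17, set 1) → L1-HIT  vc=[]
4: 0x57 (blk 21, set 1) → MISS  vc=[17]
5: 0x47 (blk 17, set 1) → VC-HIT  vc=[21]
6: 0x41 (blk 16, set 0) → L1-HIT  vc=[21]
7: 0x43 (blk 16, set 0) → L1-HIT  vc=[21]
8: 0x44 (blk 17, set 1) → L1-HIT  vc=[21]
9: 0x44 (blk 17, set 1) → L1-HIT  vc=[21]
10: 0x47 (blk 17, set 1) → L1-HIT  vc=[21]
11: 0x22 (blk 8, set 0) → MISS  vc=[21, 16]
12: 0x77 (blk 29, set 1) → MISS  vc=[21, 16, 17]
13: 0x13 (blk 4, set 0) → MISS  vc=[21, 16, 17, 8]
14: 0x22 (blk 8, set 0) → VC-HIT  vc=[21, 16, 17, 4]
15: 0x12 (blk 4, set 0) → VC-HIT  vc=[21, 16, 17, 8]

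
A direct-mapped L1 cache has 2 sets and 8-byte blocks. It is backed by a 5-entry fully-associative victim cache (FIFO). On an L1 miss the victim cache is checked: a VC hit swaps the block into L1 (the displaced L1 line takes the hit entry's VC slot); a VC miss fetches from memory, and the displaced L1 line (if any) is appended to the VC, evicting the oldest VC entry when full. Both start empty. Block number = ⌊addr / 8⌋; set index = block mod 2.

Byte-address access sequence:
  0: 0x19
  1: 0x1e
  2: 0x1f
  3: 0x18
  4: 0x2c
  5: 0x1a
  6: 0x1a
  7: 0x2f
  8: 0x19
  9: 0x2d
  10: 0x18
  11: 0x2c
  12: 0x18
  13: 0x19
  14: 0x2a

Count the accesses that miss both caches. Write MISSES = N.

MISSES = 2

0: 0x19 (blk 3, set 1) → MISS  vc=[]
1: 0x1e (blk 3, set 1) → L1-HIT  vc=[]
2: 0x1f (blk 3, set 1) → L1-HIT  vc=[]
3: 0x18 (blk 3, set 1) → L1-HIT  vc=[]
4: 0x2c (blk 5, set 1) → MISS  vc=[3]
5: 0x1a (blk 3, set 1) → VC-HIT  vc=[5]
6: 0x1a (blk 3, set 1) → L1-HIT  vc=[5]
7: 0x2f (blk 5, set 1) → VC-HIT  vc=[3]
8: 0x19 (blk 3, set 1) → VC-HIT  vc=[5]
9: 0x2d (blk 5, set 1) → VC-HIT  vc=[3]
10: 0x18 (blk 3, set 1) → VC-HIT  vc=[5]
11: 0x2c (blk 5, set 1) → VC-HIT  vc=[3]
12: 0x18 (blk 3, set 1) → VC-HIT  vc=[5]
13: 0x19 (blk 3, set 1) → L1-HIT  vc=[5]
14: 0x2a (blk 5, set 1) → VC-HIT  vc=[3]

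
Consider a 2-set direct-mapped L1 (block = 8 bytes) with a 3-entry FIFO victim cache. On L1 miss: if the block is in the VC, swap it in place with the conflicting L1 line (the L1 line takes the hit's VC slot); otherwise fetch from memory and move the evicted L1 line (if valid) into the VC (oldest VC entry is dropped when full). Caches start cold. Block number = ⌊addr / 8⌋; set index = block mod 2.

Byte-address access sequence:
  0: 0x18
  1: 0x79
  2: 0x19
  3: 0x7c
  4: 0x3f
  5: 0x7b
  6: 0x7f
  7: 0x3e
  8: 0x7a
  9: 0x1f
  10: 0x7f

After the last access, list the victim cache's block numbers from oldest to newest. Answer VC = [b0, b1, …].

#0 0x18→b3/s1 MISS; vc=[]
#1 0x79→b15/s1 MISS; vc=[3]
#2 0x19→b3/s1 VC-HIT; vc=[15]
#3 0x7c→b15/s1 VC-HIT; vc=[3]
#4 0x3f→b7/s1 MISS; vc=[3,15]
#5 0x7b→b15/s1 VC-HIT; vc=[3,7]
#6 0x7f→b15/s1 L1-HIT; vc=[3,7]
#7 0x3e→b7/s1 VC-HIT; vc=[3,15]
#8 0x7a→b15/s1 VC-HIT; vc=[3,7]
#9 0x1f→b3/s1 VC-HIT; vc=[15,7]
#10 0x7f→b15/s1 VC-HIT; vc=[3,7]

VC = [3, 7]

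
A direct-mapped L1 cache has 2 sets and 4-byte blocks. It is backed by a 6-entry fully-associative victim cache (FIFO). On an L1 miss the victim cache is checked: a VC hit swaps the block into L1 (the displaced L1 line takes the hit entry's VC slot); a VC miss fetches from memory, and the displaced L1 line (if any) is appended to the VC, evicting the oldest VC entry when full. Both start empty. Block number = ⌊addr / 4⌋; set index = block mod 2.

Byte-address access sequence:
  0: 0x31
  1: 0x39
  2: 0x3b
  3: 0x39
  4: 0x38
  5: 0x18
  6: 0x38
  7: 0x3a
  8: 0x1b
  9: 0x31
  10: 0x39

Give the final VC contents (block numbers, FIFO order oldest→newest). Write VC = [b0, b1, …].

VC = [6, 12]

  [0] addr=0x31 blk=12 s=0: MISS | VC []
  [1] addr=0x39 blk=14 s=0: MISS | VC [12]
  [2] addr=0x3b blk=14 s=0: L1-HIT | VC [12]
  [3] addr=0x39 blk=14 s=0: L1-HIT | VC [12]
  [4] addr=0x38 blk=14 s=0: L1-HIT | VC [12]
  [5] addr=0x18 blk=6 s=0: MISS | VC [12, 14]
  [6] addr=0x38 blk=14 s=0: VC-HIT | VC [12, 6]
  [7] addr=0x3a blk=14 s=0: L1-HIT | VC [12, 6]
  [8] addr=0x1b blk=6 s=0: VC-HIT | VC [12, 14]
  [9] addr=0x31 blk=12 s=0: VC-HIT | VC [6, 14]
  [10] addr=0x39 blk=14 s=0: VC-HIT | VC [6, 12]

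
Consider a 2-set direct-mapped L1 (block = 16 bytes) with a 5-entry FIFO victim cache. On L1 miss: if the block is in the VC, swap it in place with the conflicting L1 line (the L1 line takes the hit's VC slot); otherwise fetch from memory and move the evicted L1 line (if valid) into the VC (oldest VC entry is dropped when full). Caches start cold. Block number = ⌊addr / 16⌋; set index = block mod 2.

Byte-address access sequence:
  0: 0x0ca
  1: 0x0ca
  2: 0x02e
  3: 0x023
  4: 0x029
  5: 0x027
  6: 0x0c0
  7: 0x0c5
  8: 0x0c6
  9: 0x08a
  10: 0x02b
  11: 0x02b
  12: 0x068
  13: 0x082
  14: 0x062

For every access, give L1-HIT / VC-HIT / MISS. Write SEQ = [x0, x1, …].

SEQ = [MISS, L1-HIT, MISS, L1-HIT, L1-HIT, L1-HIT, VC-HIT, L1-HIT, L1-HIT, MISS, VC-HIT, L1-HIT, MISS, VC-HIT, VC-HIT]

  [0] addr=0xca blk=12 s=0: MISS | VC []
  [1] addr=0xca blk=12 s=0: L1-HIT | VC []
  [2] addr=0x2e blk=2 s=0: MISS | VC [12]
  [3] addr=0x23 blk=2 s=0: L1-HIT | VC [12]
  [4] addr=0x29 blk=2 s=0: L1-HIT | VC [12]
  [5] addr=0x27 blk=2 s=0: L1-HIT | VC [12]
  [6] addr=0xc0 blk=12 s=0: VC-HIT | VC [2]
  [7] addr=0xc5 blk=12 s=0: L1-HIT | VC [2]
  [8] addr=0xc6 blk=12 s=0: L1-HIT | VC [2]
  [9] addr=0x8a blk=8 s=0: MISS | VC [2, 12]
  [10] addr=0x2b blk=2 s=0: VC-HIT | VC [8, 12]
  [11] addr=0x2b blk=2 s=0: L1-HIT | VC [8, 12]
  [12] addr=0x68 blk=6 s=0: MISS | VC [8, 12, 2]
  [13] addr=0x82 blk=8 s=0: VC-HIT | VC [6, 12, 2]
  [14] addr=0x62 blk=6 s=0: VC-HIT | VC [8, 12, 2]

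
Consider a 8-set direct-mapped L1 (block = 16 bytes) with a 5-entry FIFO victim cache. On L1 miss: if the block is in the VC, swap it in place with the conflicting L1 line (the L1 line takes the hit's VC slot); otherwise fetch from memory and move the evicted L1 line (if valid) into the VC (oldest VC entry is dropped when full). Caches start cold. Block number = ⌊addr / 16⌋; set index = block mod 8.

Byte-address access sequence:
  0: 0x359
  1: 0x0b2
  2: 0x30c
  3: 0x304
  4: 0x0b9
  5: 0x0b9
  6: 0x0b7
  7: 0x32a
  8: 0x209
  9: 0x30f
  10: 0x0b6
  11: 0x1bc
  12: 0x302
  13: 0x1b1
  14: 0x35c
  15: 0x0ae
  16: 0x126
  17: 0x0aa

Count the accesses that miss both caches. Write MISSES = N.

MISSES = 8

  [0] addr=0x359 blk=53 s=5: MISS | VC []
  [1] addr=0xb2 blk=11 s=3: MISS | VC []
  [2] addr=0x30c blk=48 s=0: MISS | VC []
  [3] addr=0x304 blk=48 s=0: L1-HIT | VC []
  [4] addr=0xb9 blk=11 s=3: L1-HIT | VC []
  [5] addr=0xb9 blk=11 s=3: L1-HIT | VC []
  [6] addr=0xb7 blk=11 s=3: L1-HIT | VC []
  [7] addr=0x32a blk=50 s=2: MISS | VC []
  [8] addr=0x209 blk=32 s=0: MISS | VC [48]
  [9] addr=0x30f blk=48 s=0: VC-HIT | VC [32]
  [10] addr=0xb6 blk=11 s=3: L1-HIT | VC [32]
  [11] addr=0x1bc blk=27 s=3: MISS | VC [32, 11]
  [12] addr=0x302 blk=48 s=0: L1-HIT | VC [32, 11]
  [13] addr=0x1b1 blk=27 s=3: L1-HIT | VC [32, 11]
  [14] addr=0x35c blk=53 s=5: L1-HIT | VC [32, 11]
  [15] addr=0xae blk=10 s=2: MISS | VC [32, 11, 50]
  [16] addr=0x126 blk=18 s=2: MISS | VC [32, 11, 50, 10]
  [17] addr=0xaa blk=10 s=2: VC-HIT | VC [32, 11, 50, 18]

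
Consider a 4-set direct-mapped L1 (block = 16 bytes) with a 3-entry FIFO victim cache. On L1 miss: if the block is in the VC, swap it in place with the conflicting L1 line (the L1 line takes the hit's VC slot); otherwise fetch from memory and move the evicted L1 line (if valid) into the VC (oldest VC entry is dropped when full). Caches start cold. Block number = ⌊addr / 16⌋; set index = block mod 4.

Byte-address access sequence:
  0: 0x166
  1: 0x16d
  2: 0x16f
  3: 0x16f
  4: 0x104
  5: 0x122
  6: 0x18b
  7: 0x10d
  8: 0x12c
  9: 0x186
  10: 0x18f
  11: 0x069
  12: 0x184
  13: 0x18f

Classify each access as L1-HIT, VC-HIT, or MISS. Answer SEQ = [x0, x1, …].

  [0] addr=0x166 blk=22 s=2: MISS | VC []
  [1] addr=0x16d blk=22 s=2: L1-HIT | VC []
  [2] addr=0x16f blk=22 s=2: L1-HIT | VC []
  [3] addr=0x16f blk=22 s=2: L1-HIT | VC []
  [4] addr=0x104 blk=16 s=0: MISS | VC []
  [5] addr=0x122 blk=18 s=2: MISS | VC [22]
  [6] addr=0x18b blk=24 s=0: MISS | VC [22, 16]
  [7] addr=0x10d blk=16 s=0: VC-HIT | VC [22, 24]
  [8] addr=0x12c blk=18 s=2: L1-HIT | VC [22, 24]
  [9] addr=0x186 blk=24 s=0: VC-HIT | VC [22, 16]
  [10] addr=0x18f blk=24 s=0: L1-HIT | VC [22, 16]
  [11] addr=0x69 blk=6 s=2: MISS | VC [22, 16, 18]
  [12] addr=0x184 blk=24 s=0: L1-HIT | VC [22, 16, 18]
  [13] addr=0x18f blk=24 s=0: L1-HIT | VC [22, 16, 18]

SEQ = [MISS, L1-HIT, L1-HIT, L1-HIT, MISS, MISS, MISS, VC-HIT, L1-HIT, VC-HIT, L1-HIT, MISS, L1-HIT, L1-HIT]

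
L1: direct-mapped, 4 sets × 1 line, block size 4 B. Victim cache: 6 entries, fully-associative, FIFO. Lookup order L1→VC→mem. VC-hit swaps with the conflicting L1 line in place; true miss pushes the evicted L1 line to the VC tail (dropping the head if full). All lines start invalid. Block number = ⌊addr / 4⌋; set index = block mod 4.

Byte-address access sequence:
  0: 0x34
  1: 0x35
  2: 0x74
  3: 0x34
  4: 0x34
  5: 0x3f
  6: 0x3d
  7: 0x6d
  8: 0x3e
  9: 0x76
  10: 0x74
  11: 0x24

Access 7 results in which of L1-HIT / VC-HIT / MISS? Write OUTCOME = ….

  [0] addr=0x34 blk=13 s=1: MISS | VC []
  [1] addr=0x35 blk=13 s=1: L1-HIT | VC []
  [2] addr=0x74 blk=29 s=1: MISS | VC [13]
  [3] addr=0x34 blk=13 s=1: VC-HIT | VC [29]
  [4] addr=0x34 blk=13 s=1: L1-HIT | VC [29]
  [5] addr=0x3f blk=15 s=3: MISS | VC [29]
  [6] addr=0x3d blk=15 s=3: L1-HIT | VC [29]
  [7] addr=0x6d blk=27 s=3: MISS | VC [29, 15]
  [8] addr=0x3e blk=15 s=3: VC-HIT | VC [29, 27]
  [9] addr=0x76 blk=29 s=1: VC-HIT | VC [13, 27]
  [10] addr=0x74 blk=29 s=1: L1-HIT | VC [13, 27]
  [11] addr=0x24 blk=9 s=1: MISS | VC [13, 27, 29]

OUTCOME = MISS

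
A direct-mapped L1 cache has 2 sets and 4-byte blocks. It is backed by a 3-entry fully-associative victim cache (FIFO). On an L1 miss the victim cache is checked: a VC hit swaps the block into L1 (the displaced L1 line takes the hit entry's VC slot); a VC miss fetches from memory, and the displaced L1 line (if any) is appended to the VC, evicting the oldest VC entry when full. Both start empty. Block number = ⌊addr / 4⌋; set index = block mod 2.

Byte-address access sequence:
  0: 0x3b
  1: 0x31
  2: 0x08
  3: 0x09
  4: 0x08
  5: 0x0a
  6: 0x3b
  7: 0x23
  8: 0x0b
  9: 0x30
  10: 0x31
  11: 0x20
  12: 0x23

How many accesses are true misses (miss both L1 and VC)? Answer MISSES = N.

  [0] addr=0x3b blk=14 s=0: MISS | VC []
  [1] addr=0x31 blk=12 s=0: MISS | VC [14]
  [2] addr=0x8 blk=2 s=0: MISS | VC [14, 12]
  [3] addr=0x9 blk=2 s=0: L1-HIT | VC [14, 12]
  [4] addr=0x8 blk=2 s=0: L1-HIT | VC [14, 12]
  [5] addr=0xa blk=2 s=0: L1-HIT | VC [14, 12]
  [6] addr=0x3b blk=14 s=0: VC-HIT | VC [2, 12]
  [7] addr=0x23 blk=8 s=0: MISS | VC [2, 12, 14]
  [8] addr=0xb blk=2 s=0: VC-HIT | VC [8, 12, 14]
  [9] addr=0x30 blk=12 s=0: VC-HIT | VC [8, 2, 14]
  [10] addr=0x31 blk=12 s=0: L1-HIT | VC [8, 2, 14]
  [11] addr=0x20 blk=8 s=0: VC-HIT | VC [12, 2, 14]
  [12] addr=0x23 blk=8 s=0: L1-HIT | VC [12, 2, 14]

MISSES = 4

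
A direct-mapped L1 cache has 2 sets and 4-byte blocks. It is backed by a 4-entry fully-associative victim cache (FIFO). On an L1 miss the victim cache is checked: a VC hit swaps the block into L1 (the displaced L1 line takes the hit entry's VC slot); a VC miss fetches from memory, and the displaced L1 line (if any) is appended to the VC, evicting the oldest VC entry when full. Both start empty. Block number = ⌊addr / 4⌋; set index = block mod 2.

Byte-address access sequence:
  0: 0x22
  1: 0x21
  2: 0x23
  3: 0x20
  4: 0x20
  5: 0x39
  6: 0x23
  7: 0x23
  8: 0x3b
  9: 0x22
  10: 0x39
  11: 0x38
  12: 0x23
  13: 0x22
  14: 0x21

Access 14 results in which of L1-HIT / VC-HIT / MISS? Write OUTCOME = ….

  [0] addr=0x22 blk=8 s=0: MISS | VC []
  [1] addr=0x21 blk=8 s=0: L1-HIT | VC []
  [2] addr=0x23 blk=8 s=0: L1-HIT | VC []
  [3] addr=0x20 blk=8 s=0: L1-HIT | VC []
  [4] addr=0x20 blk=8 s=0: L1-HIT | VC []
  [5] addr=0x39 blk=14 s=0: MISS | VC [8]
  [6] addr=0x23 blk=8 s=0: VC-HIT | VC [14]
  [7] addr=0x23 blk=8 s=0: L1-HIT | VC [14]
  [8] addr=0x3b blk=14 s=0: VC-HIT | VC [8]
  [9] addr=0x22 blk=8 s=0: VC-HIT | VC [14]
  [10] addr=0x39 blk=14 s=0: VC-HIT | VC [8]
  [11] addr=0x38 blk=14 s=0: L1-HIT | VC [8]
  [12] addr=0x23 blk=8 s=0: VC-HIT | VC [14]
  [13] addr=0x22 blk=8 s=0: L1-HIT | VC [14]
  [14] addr=0x21 blk=8 s=0: L1-HIT | VC [14]

OUTCOME = L1-HIT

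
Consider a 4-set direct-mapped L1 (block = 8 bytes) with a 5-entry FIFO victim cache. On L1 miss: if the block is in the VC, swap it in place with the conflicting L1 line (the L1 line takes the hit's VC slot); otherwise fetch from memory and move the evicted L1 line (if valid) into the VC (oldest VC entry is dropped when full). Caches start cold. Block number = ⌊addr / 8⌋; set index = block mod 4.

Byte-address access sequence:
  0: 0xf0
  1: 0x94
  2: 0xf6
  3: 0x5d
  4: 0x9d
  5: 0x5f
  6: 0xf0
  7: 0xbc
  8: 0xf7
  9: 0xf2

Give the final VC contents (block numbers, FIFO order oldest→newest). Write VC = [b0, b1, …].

VC = [18, 19, 11]

#0 0xf0→b30/s2 MISS; vc=[]
#1 0x94→b18/s2 MISS; vc=[30]
#2 0xf6→b30/s2 VC-HIT; vc=[18]
#3 0x5d→b11/s3 MISS; vc=[18]
#4 0x9d→b19/s3 MISS; vc=[18,11]
#5 0x5f→b11/s3 VC-HIT; vc=[18,19]
#6 0xf0→b30/s2 L1-HIT; vc=[18,19]
#7 0xbc→b23/s3 MISS; vc=[18,19,11]
#8 0xf7→b30/s2 L1-HIT; vc=[18,19,11]
#9 0xf2→b30/s2 L1-HIT; vc=[18,19,11]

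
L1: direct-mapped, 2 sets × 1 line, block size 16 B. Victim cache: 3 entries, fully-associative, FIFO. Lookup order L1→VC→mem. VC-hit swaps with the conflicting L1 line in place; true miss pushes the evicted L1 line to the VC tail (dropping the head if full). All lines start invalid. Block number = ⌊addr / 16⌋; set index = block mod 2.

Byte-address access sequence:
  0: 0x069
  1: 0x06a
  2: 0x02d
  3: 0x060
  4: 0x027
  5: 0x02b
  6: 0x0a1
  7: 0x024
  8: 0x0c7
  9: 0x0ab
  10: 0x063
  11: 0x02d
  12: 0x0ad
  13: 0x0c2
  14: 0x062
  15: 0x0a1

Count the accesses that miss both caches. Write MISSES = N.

MISSES = 4

0: 0x69 (blk 6, set 0) → MISS  vc=[]
1: 0x6a (blk 6, set 0) → L1-HIT  vc=[]
2: 0x2d (blk 2, set 0) → MISS  vc=[6]
3: 0x60 (blk 6, set 0) → VC-HIT  vc=[2]
4: 0x27 (blk 2, set 0) → VC-HIT  vc=[6]
5: 0x2b (blk 2, set 0) → L1-HIT  vc=[6]
6: 0xa1 (blk 10, set 0) → MISS  vc=[6, 2]
7: 0x24 (blk 2, set 0) → VC-HIT  vc=[6, 10]
8: 0xc7 (blk 12, set 0) → MISS  vc=[6, 10, 2]
9: 0xab (blk 10, set 0) → VC-HIT  vc=[6, 12, 2]
10: 0x63 (blk 6, set 0) → VC-HIT  vc=[10, 12, 2]
11: 0x2d (blk 2, set 0) → VC-HIT  vc=[10, 12, 6]
12: 0xad (blk 10, set 0) → VC-HIT  vc=[2, 12, 6]
13: 0xc2 (blk 12, set 0) → VC-HIT  vc=[2, 10, 6]
14: 0x62 (blk 6, set 0) → VC-HIT  vc=[2, 10, 12]
15: 0xa1 (blk 10, set 0) → VC-HIT  vc=[2, 6, 12]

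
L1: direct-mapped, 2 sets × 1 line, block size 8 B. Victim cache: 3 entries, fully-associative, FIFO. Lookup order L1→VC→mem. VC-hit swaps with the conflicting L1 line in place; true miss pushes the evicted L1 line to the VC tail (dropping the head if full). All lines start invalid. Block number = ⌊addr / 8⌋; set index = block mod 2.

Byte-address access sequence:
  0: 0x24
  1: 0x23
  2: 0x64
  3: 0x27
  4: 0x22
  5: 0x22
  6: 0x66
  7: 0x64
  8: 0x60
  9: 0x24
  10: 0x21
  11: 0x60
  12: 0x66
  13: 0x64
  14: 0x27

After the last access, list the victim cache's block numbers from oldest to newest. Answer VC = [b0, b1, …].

VC = [12]

  [0] addr=0x24 blk=4 s=0: MISS | VC []
  [1] addr=0x23 blk=4 s=0: L1-HIT | VC []
  [2] addr=0x64 blk=12 s=0: MISS | VC [4]
  [3] addr=0x27 blk=4 s=0: VC-HIT | VC [12]
  [4] addr=0x22 blk=4 s=0: L1-HIT | VC [12]
  [5] addr=0x22 blk=4 s=0: L1-HIT | VC [12]
  [6] addr=0x66 blk=12 s=0: VC-HIT | VC [4]
  [7] addr=0x64 blk=12 s=0: L1-HIT | VC [4]
  [8] addr=0x60 blk=12 s=0: L1-HIT | VC [4]
  [9] addr=0x24 blk=4 s=0: VC-HIT | VC [12]
  [10] addr=0x21 blk=4 s=0: L1-HIT | VC [12]
  [11] addr=0x60 blk=12 s=0: VC-HIT | VC [4]
  [12] addr=0x66 blk=12 s=0: L1-HIT | VC [4]
  [13] addr=0x64 blk=12 s=0: L1-HIT | VC [4]
  [14] addr=0x27 blk=4 s=0: VC-HIT | VC [12]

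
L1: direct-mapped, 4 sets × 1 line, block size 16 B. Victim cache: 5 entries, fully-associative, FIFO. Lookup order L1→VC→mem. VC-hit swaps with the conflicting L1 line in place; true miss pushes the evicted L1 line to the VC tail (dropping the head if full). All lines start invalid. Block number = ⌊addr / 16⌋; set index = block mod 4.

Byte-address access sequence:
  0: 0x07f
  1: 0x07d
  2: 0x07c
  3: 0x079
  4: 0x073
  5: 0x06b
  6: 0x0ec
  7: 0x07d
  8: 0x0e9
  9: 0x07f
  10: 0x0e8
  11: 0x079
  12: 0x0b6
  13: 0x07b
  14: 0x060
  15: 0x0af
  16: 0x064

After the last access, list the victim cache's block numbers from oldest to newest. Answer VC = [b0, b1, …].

#0 0x7f→b7/s3 MISS; vc=[]
#1 0x7d→b7/s3 L1-HIT; vc=[]
#2 0x7c→b7/s3 L1-HIT; vc=[]
#3 0x79→b7/s3 L1-HIT; vc=[]
#4 0x73→b7/s3 L1-HIT; vc=[]
#5 0x6b→b6/s2 MISS; vc=[]
#6 0xec→b14/s2 MISS; vc=[6]
#7 0x7d→b7/s3 L1-HIT; vc=[6]
#8 0xe9→b14/s2 L1-HIT; vc=[6]
#9 0x7f→b7/s3 L1-HIT; vc=[6]
#10 0xe8→b14/s2 L1-HIT; vc=[6]
#11 0x79→b7/s3 L1-HIT; vc=[6]
#12 0xb6→b11/s3 MISS; vc=[6,7]
#13 0x7b→b7/s3 VC-HIT; vc=[6,11]
#14 0x60→b6/s2 VC-HIT; vc=[14,11]
#15 0xaf→b10/s2 MISS; vc=[14,11,6]
#16 0x64→b6/s2 VC-HIT; vc=[14,11,10]

VC = [14, 11, 10]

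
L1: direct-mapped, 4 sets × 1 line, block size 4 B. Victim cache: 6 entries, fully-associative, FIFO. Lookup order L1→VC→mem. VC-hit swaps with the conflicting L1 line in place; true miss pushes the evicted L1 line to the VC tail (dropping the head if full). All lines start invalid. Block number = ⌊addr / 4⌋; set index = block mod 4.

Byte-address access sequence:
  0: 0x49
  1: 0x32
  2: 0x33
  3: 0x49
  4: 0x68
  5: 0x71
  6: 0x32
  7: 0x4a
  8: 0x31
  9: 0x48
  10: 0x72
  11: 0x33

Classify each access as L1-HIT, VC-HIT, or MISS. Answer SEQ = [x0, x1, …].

#0 0x49→b18/s2 MISS; vc=[]
#1 0x32→b12/s0 MISS; vc=[]
#2 0x33→b12/s0 L1-HIT; vc=[]
#3 0x49→b18/s2 L1-HIT; vc=[]
#4 0x68→b26/s2 MISS; vc=[18]
#5 0x71→b28/s0 MISS; vc=[18,12]
#6 0x32→b12/s0 VC-HIT; vc=[18,28]
#7 0x4a→b18/s2 VC-HIT; vc=[26,28]
#8 0x31→b12/s0 L1-HIT; vc=[26,28]
#9 0x48→b18/s2 L1-HIT; vc=[26,28]
#10 0x72→b28/s0 VC-HIT; vc=[26,12]
#11 0x33→b12/s0 VC-HIT; vc=[26,28]

SEQ = [MISS, MISS, L1-HIT, L1-HIT, MISS, MISS, VC-HIT, VC-HIT, L1-HIT, L1-HIT, VC-HIT, VC-HIT]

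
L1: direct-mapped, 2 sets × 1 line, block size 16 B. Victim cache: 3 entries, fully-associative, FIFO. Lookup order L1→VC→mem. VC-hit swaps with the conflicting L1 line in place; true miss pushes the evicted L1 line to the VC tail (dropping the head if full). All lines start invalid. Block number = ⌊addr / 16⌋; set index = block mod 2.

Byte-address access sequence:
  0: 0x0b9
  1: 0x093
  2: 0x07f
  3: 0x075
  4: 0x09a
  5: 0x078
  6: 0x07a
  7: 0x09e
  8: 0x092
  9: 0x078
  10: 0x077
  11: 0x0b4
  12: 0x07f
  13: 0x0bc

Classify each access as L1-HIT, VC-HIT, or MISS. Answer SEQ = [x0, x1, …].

SEQ = [MISS, MISS, MISS, L1-HIT, VC-HIT, VC-HIT, L1-HIT, VC-HIT, L1-HIT, VC-HIT, L1-HIT, VC-HIT, VC-HIT, VC-HIT]

0: 0xb9 (blk 11, set 1) → MISS  vc=[]
1: 0x93 (blk 9, set 1) → MISS  vc=[11]
2: 0x7f (blk 7, set 1) → MISS  vc=[11, 9]
3: 0x75 (blk 7, set 1) → L1-HIT  vc=[11, 9]
4: 0x9a (blk 9, set 1) → VC-HIT  vc=[11, 7]
5: 0x78 (blk 7, set 1) → VC-HIT  vc=[11, 9]
6: 0x7a (blk 7, set 1) → L1-HIT  vc=[11, 9]
7: 0x9e (blk 9, set 1) → VC-HIT  vc=[11, 7]
8: 0x92 (blk 9, set 1) → L1-HIT  vc=[11, 7]
9: 0x78 (blk 7, set 1) → VC-HIT  vc=[11, 9]
10: 0x77 (blk 7, set 1) → L1-HIT  vc=[11, 9]
11: 0xb4 (blk 11, set 1) → VC-HIT  vc=[7, 9]
12: 0x7f (blk 7, set 1) → VC-HIT  vc=[11, 9]
13: 0xbc (blk 11, set 1) → VC-HIT  vc=[7, 9]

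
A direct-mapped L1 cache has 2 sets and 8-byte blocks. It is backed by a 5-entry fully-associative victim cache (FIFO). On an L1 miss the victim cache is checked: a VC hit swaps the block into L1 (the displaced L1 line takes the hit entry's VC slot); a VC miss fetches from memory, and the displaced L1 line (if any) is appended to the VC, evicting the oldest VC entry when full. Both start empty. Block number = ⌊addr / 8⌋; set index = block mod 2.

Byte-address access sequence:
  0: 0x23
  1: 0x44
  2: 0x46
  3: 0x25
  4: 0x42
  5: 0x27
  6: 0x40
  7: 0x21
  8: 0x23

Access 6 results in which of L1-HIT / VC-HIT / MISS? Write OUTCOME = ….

#0 0x23→b4/s0 MISS; vc=[]
#1 0x44→b8/s0 MISS; vc=[4]
#2 0x46→b8/s0 L1-HIT; vc=[4]
#3 0x25→b4/s0 VC-HIT; vc=[8]
#4 0x42→b8/s0 VC-HIT; vc=[4]
#5 0x27→b4/s0 VC-HIT; vc=[8]
#6 0x40→b8/s0 VC-HIT; vc=[4]
#7 0x21→b4/s0 VC-HIT; vc=[8]
#8 0x23→b4/s0 L1-HIT; vc=[8]

OUTCOME = VC-HIT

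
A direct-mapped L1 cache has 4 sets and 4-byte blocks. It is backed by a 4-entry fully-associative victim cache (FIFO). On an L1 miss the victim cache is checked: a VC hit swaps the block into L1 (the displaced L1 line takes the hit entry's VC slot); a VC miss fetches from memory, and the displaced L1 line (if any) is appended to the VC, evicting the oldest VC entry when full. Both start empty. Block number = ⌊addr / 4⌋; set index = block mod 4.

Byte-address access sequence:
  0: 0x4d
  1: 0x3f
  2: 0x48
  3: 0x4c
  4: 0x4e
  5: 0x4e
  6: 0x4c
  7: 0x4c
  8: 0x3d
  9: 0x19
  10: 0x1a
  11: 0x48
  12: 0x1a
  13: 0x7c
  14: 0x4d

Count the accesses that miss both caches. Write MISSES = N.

0: 0x4d (blk 19, set 3) → MISS  vc=[]
1: 0x3f (blk 15, set 3) → MISS  vc=[19]
2: 0x48 (blk 18, set 2) → MISS  vc=[19]
3: 0x4c (blk 19, set 3) → VC-HIT  vc=[15]
4: 0x4e (blk 19, set 3) → L1-HIT  vc=[15]
5: 0x4e (blk 19, set 3) → L1-HIT  vc=[15]
6: 0x4c (blk 19, set 3) → L1-HIT  vc=[15]
7: 0x4c (blk 19, set 3) → L1-HIT  vc=[15]
8: 0x3d (blk 15, set 3) → VC-HIT  vc=[19]
9: 0x19 (blk 6, set 2) → MISS  vc=[19, 18]
10: 0x1a (blk 6, set 2) → L1-HIT  vc=[19, 18]
11: 0x48 (blk 18, set 2) → VC-HIT  vc=[19, 6]
12: 0x1a (blk 6, set 2) → VC-HIT  vc=[19, 18]
13: 0x7c (blk 31, set 3) → MISS  vc=[19, 18, 15]
14: 0x4d (blk 19, set 3) → VC-HIT  vc=[31, 18, 15]

MISSES = 5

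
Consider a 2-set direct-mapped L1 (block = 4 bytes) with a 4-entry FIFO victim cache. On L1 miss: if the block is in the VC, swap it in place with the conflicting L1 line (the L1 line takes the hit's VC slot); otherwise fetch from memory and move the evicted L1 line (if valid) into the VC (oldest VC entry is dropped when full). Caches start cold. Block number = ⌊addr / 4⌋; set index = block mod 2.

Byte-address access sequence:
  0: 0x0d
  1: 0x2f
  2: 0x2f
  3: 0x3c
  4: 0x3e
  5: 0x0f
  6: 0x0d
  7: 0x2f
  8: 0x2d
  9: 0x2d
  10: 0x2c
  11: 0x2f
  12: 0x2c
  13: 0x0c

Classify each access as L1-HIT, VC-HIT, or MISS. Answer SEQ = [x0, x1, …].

0: 0xd (blk 3, set 1) → MISS  vc=[]
1: 0x2f (blk 11, set 1) → MISS  vc=[3]
2: 0x2f (blk 11, set 1) → L1-HIT  vc=[3]
3: 0x3c (blk 15, set 1) → MISS  vc=[3, 11]
4: 0x3e (blk 15, set 1) → L1-HIT  vc=[3, 11]
5: 0xf (blk 3, set 1) → VC-HIT  vc=[15, 11]
6: 0xd (blk 3, set 1) → L1-HIT  vc=[15, 11]
7: 0x2f (blk 11, set 1) → VC-HIT  vc=[15, 3]
8: 0x2d (blk 11, set 1) → L1-HIT  vc=[15, 3]
9: 0x2d (blk 11, set 1) → L1-HIT  vc=[15, 3]
10: 0x2c (blk 11, set 1) → L1-HIT  vc=[15, 3]
11: 0x2f (blk 11, set 1) → L1-HIT  vc=[15, 3]
12: 0x2c (blk 11, set 1) → L1-HIT  vc=[15, 3]
13: 0xc (blk 3, set 1) → VC-HIT  vc=[15, 11]

SEQ = [MISS, MISS, L1-HIT, MISS, L1-HIT, VC-HIT, L1-HIT, VC-HIT, L1-HIT, L1-HIT, L1-HIT, L1-HIT, L1-HIT, VC-HIT]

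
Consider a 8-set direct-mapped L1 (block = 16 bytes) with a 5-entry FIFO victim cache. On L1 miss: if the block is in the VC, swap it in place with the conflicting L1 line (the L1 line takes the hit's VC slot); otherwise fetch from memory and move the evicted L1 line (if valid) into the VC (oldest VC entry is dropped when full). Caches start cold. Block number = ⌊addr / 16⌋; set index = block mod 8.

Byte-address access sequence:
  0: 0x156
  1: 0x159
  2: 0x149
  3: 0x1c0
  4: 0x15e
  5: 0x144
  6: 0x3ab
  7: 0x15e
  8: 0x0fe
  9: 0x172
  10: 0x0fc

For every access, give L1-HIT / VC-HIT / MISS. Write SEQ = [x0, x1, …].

SEQ = [MISS, L1-HIT, MISS, MISS, L1-HIT, VC-HIT, MISS, L1-HIT, MISS, MISS, VC-HIT]

0: 0x156 (blk 21, set 5) → MISS  vc=[]
1: 0x159 (blk 21, set 5) → L1-HIT  vc=[]
2: 0x149 (blk 20, set 4) → MISS  vc=[]
3: 0x1c0 (blk 28, set 4) → MISS  vc=[20]
4: 0x15e (blk 21, set 5) → L1-HIT  vc=[20]
5: 0x144 (blk 20, set 4) → VC-HIT  vc=[28]
6: 0x3ab (blk 58, set 2) → MISS  vc=[28]
7: 0x15e (blk 21, set 5) → L1-HIT  vc=[28]
8: 0xfe (blk 15, set 7) → MISS  vc=[28]
9: 0x172 (blk 23, set 7) → MISS  vc=[28, 15]
10: 0xfc (blk 15, set 7) → VC-HIT  vc=[28, 23]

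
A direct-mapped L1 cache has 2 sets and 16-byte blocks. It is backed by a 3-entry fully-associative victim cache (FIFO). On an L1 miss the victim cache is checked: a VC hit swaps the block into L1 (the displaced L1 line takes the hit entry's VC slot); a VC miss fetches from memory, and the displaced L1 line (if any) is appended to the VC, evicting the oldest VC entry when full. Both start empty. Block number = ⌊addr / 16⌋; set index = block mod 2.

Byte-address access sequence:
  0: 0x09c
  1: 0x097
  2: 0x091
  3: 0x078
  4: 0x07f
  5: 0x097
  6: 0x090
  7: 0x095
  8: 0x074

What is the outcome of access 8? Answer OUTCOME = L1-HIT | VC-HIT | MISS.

0: 0x9c (blk 9, set 1) → MISS  vc=[]
1: 0x97 (blk 9, set 1) → L1-HIT  vc=[]
2: 0x91 (blk 9, set 1) → L1-HIT  vc=[]
3: 0x78 (blk 7, set 1) → MISS  vc=[9]
4: 0x7f (blk 7, set 1) → L1-HIT  vc=[9]
5: 0x97 (blk 9, set 1) → VC-HIT  vc=[7]
6: 0x90 (blk 9, set 1) → L1-HIT  vc=[7]
7: 0x95 (blk 9, set 1) → L1-HIT  vc=[7]
8: 0x74 (blk 7, set 1) → VC-HIT  vc=[9]

OUTCOME = VC-HIT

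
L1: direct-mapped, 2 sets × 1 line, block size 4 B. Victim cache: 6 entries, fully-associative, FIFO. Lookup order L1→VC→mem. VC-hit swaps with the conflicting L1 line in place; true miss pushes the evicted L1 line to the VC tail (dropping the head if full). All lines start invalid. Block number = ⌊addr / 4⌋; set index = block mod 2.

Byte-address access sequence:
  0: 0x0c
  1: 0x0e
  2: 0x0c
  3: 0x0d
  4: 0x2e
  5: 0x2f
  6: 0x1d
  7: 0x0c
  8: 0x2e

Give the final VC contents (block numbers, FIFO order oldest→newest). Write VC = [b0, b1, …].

  [0] addr=0xc blk=3 s=1: MISS | VC []
  [1] addr=0xe blk=3 s=1: L1-HIT | VC []
  [2] addr=0xc blk=3 s=1: L1-HIT | VC []
  [3] addr=0xd blk=3 s=1: L1-HIT | VC []
  [4] addr=0x2e blk=11 s=1: MISS | VC [3]
  [5] addr=0x2f blk=11 s=1: L1-HIT | VC [3]
  [6] addr=0x1d blk=7 s=1: MISS | VC [3, 11]
  [7] addr=0xc blk=3 s=1: VC-HIT | VC [7, 11]
  [8] addr=0x2e blk=11 s=1: VC-HIT | VC [7, 3]

VC = [7, 3]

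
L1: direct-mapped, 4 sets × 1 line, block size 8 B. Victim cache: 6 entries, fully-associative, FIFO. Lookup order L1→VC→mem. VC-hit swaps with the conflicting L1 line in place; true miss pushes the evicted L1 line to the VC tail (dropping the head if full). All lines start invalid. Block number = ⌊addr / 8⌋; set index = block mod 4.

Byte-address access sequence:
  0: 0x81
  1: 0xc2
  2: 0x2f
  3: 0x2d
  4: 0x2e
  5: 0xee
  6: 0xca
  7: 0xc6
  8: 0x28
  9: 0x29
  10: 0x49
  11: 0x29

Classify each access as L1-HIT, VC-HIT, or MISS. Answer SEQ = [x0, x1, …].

SEQ = [MISS, MISS, MISS, L1-HIT, L1-HIT, MISS, MISS, L1-HIT, VC-HIT, L1-HIT, MISS, VC-HIT]

0: 0x81 (blk 16, set 0) → MISS  vc=[]
1: 0xc2 (blk 24, set 0) → MISS  vc=[16]
2: 0x2f (blk 5, set 1) → MISS  vc=[16]
3: 0x2d (blk 5, set 1) → L1-HIT  vc=[16]
4: 0x2e (blk 5, set 1) → L1-HIT  vc=[16]
5: 0xee (blk 29, set 1) → MISS  vc=[16, 5]
6: 0xca (blk 25, set 1) → MISS  vc=[16, 5, 29]
7: 0xc6 (blk 24, set 0) → L1-HIT  vc=[16, 5, 29]
8: 0x28 (blk 5, set 1) → VC-HIT  vc=[16, 25, 29]
9: 0x29 (blk 5, set 1) → L1-HIT  vc=[16, 25, 29]
10: 0x49 (blk 9, set 1) → MISS  vc=[16, 25, 29, 5]
11: 0x29 (blk 5, set 1) → VC-HIT  vc=[16, 25, 29, 9]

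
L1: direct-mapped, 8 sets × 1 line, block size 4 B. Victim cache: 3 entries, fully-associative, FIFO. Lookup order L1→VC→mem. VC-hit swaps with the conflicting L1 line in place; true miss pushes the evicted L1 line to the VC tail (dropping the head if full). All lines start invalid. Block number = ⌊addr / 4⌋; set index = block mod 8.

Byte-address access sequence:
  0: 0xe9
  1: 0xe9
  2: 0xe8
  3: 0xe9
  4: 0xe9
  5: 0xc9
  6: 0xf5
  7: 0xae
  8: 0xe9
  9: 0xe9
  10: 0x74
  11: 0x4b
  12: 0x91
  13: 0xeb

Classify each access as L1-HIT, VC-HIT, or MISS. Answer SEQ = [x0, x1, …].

SEQ = [MISS, L1-HIT, L1-HIT, L1-HIT, L1-HIT, MISS, MISS, MISS, VC-HIT, L1-HIT, MISS, MISS, MISS, VC-HIT]

0: 0xe9 (blk 58, set 2) → MISS  vc=[]
1: 0xe9 (blk 58, set 2) → L1-HIT  vc=[]
2: 0xe8 (blk 58, set 2) → L1-HIT  vc=[]
3: 0xe9 (blk 58, set 2) → L1-HIT  vc=[]
4: 0xe9 (blk 58, set 2) → L1-HIT  vc=[]
5: 0xc9 (blk 50, set 2) → MISS  vc=[58]
6: 0xf5 (blk 61, set 5) → MISS  vc=[58]
7: 0xae (blk 43, set 3) → MISS  vc=[58]
8: 0xe9 (blk 58, set 2) → VC-HIT  vc=[50]
9: 0xe9 (blk 58, set 2) → L1-HIT  vc=[50]
10: 0x74 (blk 29, set 5) → MISS  vc=[50, 61]
11: 0x4b (blk 18, set 2) → MISS  vc=[50, 61, 58]
12: 0x91 (blk 36, set 4) → MISS  vc=[50, 61, 58]
13: 0xeb (blk 58, set 2) → VC-HIT  vc=[50, 61, 18]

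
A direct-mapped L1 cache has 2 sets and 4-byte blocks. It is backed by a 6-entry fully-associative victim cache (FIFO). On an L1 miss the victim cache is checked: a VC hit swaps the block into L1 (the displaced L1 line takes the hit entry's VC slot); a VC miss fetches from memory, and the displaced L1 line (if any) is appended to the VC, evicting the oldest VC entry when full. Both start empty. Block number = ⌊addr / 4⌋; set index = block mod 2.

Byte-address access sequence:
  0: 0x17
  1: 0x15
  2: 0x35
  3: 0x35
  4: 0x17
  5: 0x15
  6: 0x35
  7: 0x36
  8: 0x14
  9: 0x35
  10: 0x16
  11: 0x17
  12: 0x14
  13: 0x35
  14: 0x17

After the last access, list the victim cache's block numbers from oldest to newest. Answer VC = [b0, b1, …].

VC = [13]

  [0] addr=0x17 blk=5 s=1: MISS | VC []
  [1] addr=0x15 blk=5 s=1: L1-HIT | VC []
  [2] addr=0x35 blk=13 s=1: MISS | VC [5]
  [3] addr=0x35 blk=13 s=1: L1-HIT | VC [5]
  [4] addr=0x17 blk=5 s=1: VC-HIT | VC [13]
  [5] addr=0x15 blk=5 s=1: L1-HIT | VC [13]
  [6] addr=0x35 blk=13 s=1: VC-HIT | VC [5]
  [7] addr=0x36 blk=13 s=1: L1-HIT | VC [5]
  [8] addr=0x14 blk=5 s=1: VC-HIT | VC [13]
  [9] addr=0x35 blk=13 s=1: VC-HIT | VC [5]
  [10] addr=0x16 blk=5 s=1: VC-HIT | VC [13]
  [11] addr=0x17 blk=5 s=1: L1-HIT | VC [13]
  [12] addr=0x14 blk=5 s=1: L1-HIT | VC [13]
  [13] addr=0x35 blk=13 s=1: VC-HIT | VC [5]
  [14] addr=0x17 blk=5 s=1: VC-HIT | VC [13]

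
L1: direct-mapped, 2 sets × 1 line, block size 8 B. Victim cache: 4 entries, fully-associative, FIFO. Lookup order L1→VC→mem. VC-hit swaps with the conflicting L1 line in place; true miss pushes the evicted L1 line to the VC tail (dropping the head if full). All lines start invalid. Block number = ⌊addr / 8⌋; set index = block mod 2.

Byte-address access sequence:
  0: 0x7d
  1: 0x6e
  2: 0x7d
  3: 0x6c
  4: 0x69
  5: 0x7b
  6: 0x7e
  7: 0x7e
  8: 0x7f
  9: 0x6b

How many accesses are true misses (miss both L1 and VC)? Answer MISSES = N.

MISSES = 2

#0 0x7d→b15/s1 MISS; vc=[]
#1 0x6e→b13/s1 MISS; vc=[15]
#2 0x7d→b15/s1 VC-HIT; vc=[13]
#3 0x6c→b13/s1 VC-HIT; vc=[15]
#4 0x69→b13/s1 L1-HIT; vc=[15]
#5 0x7b→b15/s1 VC-HIT; vc=[13]
#6 0x7e→b15/s1 L1-HIT; vc=[13]
#7 0x7e→b15/s1 L1-HIT; vc=[13]
#8 0x7f→b15/s1 L1-HIT; vc=[13]
#9 0x6b→b13/s1 VC-HIT; vc=[15]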